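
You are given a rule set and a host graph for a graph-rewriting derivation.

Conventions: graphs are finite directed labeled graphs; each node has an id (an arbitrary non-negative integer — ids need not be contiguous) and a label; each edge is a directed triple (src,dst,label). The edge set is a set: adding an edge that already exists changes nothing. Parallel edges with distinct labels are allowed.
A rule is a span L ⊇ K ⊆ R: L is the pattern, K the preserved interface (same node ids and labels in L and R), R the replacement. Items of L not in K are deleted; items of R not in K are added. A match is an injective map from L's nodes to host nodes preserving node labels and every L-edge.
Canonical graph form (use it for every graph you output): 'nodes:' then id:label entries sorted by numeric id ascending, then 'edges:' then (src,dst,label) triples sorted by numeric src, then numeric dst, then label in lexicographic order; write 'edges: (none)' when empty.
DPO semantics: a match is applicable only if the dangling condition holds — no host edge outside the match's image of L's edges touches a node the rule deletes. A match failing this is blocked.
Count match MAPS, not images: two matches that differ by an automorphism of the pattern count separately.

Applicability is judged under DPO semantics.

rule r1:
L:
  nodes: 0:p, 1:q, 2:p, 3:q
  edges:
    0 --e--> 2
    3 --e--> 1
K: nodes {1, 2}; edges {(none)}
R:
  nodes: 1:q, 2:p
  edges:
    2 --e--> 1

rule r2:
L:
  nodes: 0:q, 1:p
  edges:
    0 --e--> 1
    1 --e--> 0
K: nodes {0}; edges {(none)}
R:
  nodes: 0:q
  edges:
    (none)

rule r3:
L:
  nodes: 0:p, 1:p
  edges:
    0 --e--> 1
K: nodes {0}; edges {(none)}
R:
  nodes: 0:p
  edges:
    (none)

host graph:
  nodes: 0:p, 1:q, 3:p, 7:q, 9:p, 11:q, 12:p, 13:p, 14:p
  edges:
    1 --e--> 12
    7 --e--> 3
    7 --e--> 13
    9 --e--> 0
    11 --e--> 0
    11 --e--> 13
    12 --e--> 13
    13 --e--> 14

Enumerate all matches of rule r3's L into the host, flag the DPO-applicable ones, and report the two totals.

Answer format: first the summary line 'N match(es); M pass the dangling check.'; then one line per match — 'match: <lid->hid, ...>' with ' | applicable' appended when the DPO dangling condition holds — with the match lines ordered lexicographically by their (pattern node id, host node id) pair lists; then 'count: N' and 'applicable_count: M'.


3 match(es); 1 pass the dangling check.
match: 0->9, 1->0
match: 0->12, 1->13
match: 0->13, 1->14 | applicable
count: 3
applicable_count: 1


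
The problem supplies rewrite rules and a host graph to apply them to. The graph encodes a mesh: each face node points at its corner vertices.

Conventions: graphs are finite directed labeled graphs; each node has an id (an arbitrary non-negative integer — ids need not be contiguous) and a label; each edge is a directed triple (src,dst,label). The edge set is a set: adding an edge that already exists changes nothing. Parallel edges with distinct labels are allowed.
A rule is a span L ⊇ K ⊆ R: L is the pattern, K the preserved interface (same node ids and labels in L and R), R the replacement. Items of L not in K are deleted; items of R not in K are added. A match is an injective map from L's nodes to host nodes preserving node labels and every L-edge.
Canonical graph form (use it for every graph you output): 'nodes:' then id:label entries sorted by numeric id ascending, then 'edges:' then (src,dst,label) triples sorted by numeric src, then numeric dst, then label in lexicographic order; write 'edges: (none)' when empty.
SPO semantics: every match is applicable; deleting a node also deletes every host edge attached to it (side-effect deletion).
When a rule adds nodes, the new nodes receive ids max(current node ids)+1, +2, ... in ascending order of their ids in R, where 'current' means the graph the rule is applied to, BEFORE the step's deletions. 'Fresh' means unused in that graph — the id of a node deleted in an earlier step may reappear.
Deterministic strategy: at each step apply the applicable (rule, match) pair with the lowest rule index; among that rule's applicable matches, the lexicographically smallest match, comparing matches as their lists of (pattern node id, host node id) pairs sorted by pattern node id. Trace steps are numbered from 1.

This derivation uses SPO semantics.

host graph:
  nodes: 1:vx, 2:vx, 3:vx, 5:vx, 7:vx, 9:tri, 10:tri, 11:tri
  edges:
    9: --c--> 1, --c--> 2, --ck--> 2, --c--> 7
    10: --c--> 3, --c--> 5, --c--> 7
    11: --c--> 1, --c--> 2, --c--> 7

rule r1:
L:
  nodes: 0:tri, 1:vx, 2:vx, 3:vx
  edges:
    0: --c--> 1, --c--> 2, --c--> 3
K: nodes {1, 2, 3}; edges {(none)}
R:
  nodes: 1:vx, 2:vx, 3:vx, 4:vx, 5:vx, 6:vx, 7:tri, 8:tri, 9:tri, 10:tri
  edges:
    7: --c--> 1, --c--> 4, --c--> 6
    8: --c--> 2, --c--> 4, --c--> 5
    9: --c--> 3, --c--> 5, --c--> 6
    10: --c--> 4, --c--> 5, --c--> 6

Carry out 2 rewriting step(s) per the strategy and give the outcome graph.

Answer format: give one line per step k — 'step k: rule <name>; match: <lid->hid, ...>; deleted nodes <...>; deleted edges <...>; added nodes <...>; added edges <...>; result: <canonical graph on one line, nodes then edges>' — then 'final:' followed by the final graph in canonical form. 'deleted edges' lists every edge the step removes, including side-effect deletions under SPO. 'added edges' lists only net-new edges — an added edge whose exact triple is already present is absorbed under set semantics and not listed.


step 1: rule r1; match: 0->9, 1->1, 2->2, 3->7; deleted nodes 9; deleted edges (9,1,c); (9,2,c); (9,2,ck); (9,7,c); added nodes 12, 13, 14, 15, 16, 17, 18; added edges (15,1,c); (15,12,c); (15,14,c); (16,2,c); (16,12,c); (16,13,c); (17,7,c); (17,13,c); (17,14,c); (18,12,c); (18,13,c); (18,14,c); result: nodes: 1:vx, 2:vx, 3:vx, 5:vx, 7:vx, 10:tri, 11:tri, 12:vx, 13:vx, 14:vx, 15:tri, 16:tri, 17:tri, 18:tri edges: (10,3,c); (10,5,c); (10,7,c); (11,1,c); (11,2,c); (11,7,c); (15,1,c); (15,12,c); (15,14,c); (16,2,c); (16,12,c); (16,13,c); (17,7,c); (17,13,c); (17,14,c); (18,12,c); (18,13,c); (18,14,c)
step 2: rule r1; match: 0->10, 1->3, 2->5, 3->7; deleted nodes 10; deleted edges (10,3,c); (10,5,c); (10,7,c); added nodes 19, 20, 21, 22, 23, 24, 25; added edges (22,3,c); (22,19,c); (22,21,c); (23,5,c); (23,19,c); (23,20,c); (24,7,c); (24,20,c); (24,21,c); (25,19,c); (25,20,c); (25,21,c); result: nodes: 1:vx, 2:vx, 3:vx, 5:vx, 7:vx, 11:tri, 12:vx, 13:vx, 14:vx, 15:tri, 16:tri, 17:tri, 18:tri, 19:vx, 20:vx, 21:vx, 22:tri, 23:tri, 24:tri, 25:tri edges: (11,1,c); (11,2,c); (11,7,c); (15,1,c); (15,12,c); (15,14,c); (16,2,c); (16,12,c); (16,13,c); (17,7,c); (17,13,c); (17,14,c); (18,12,c); (18,13,c); (18,14,c); (22,3,c); (22,19,c); (22,21,c); (23,5,c); (23,19,c); (23,20,c); (24,7,c); (24,20,c); (24,21,c); (25,19,c); (25,20,c); (25,21,c)
final:
nodes: 1:vx, 2:vx, 3:vx, 5:vx, 7:vx, 11:tri, 12:vx, 13:vx, 14:vx, 15:tri, 16:tri, 17:tri, 18:tri, 19:vx, 20:vx, 21:vx, 22:tri, 23:tri, 24:tri, 25:tri
edges: (11,1,c); (11,2,c); (11,7,c); (15,1,c); (15,12,c); (15,14,c); (16,2,c); (16,12,c); (16,13,c); (17,7,c); (17,13,c); (17,14,c); (18,12,c); (18,13,c); (18,14,c); (22,3,c); (22,19,c); (22,21,c); (23,5,c); (23,19,c); (23,20,c); (24,7,c); (24,20,c); (24,21,c); (25,19,c); (25,20,c); (25,21,c)


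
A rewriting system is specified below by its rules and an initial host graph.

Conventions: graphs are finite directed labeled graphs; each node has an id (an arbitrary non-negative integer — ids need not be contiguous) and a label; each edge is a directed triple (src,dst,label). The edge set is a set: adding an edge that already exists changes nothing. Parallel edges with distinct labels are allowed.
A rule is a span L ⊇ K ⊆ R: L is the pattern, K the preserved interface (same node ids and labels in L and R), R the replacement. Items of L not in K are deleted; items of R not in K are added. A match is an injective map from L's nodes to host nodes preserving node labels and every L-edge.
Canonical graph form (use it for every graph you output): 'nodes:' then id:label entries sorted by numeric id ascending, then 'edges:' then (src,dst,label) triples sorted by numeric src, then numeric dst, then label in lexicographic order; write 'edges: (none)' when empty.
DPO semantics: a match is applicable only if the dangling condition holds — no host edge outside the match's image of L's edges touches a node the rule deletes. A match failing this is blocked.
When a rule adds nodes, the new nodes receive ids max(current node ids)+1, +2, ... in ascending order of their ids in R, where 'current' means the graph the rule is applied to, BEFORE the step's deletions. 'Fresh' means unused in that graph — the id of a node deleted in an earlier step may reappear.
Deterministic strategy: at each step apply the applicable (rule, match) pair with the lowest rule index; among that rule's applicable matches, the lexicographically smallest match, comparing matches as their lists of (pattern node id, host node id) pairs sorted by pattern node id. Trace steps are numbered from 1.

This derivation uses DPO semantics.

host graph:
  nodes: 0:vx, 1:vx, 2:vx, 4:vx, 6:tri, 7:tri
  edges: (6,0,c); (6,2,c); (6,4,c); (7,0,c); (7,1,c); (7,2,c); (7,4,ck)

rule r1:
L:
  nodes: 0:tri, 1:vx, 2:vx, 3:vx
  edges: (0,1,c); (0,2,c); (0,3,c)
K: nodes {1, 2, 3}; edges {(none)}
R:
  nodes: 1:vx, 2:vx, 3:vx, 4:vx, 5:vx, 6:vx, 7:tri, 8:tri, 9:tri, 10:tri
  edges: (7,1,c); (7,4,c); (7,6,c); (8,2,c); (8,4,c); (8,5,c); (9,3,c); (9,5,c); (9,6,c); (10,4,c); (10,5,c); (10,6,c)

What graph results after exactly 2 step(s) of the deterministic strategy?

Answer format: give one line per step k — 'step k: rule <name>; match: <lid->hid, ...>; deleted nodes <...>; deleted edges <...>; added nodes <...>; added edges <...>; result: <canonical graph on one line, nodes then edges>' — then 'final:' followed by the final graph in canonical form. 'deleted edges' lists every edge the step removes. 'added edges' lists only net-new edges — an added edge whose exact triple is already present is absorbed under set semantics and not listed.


step 1: rule r1; match: 0->6, 1->0, 2->2, 3->4; deleted nodes 6; deleted edges (6,0,c); (6,2,c); (6,4,c); added nodes 8, 9, 10, 11, 12, 13, 14; added edges (11,0,c); (11,8,c); (11,10,c); (12,2,c); (12,8,c); (12,9,c); (13,4,c); (13,9,c); (13,10,c); (14,8,c); (14,9,c); (14,10,c); result: nodes: 0:vx, 1:vx, 2:vx, 4:vx, 7:tri, 8:vx, 9:vx, 10:vx, 11:tri, 12:tri, 13:tri, 14:tri edges: (7,0,c); (7,1,c); (7,2,c); (7,4,ck); (11,0,c); (11,8,c); (11,10,c); (12,2,c); (12,8,c); (12,9,c); (13,4,c); (13,9,c); (13,10,c); (14,8,c); (14,9,c); (14,10,c)
step 2: rule r1; match: 0->11, 1->0, 2->8, 3->10; deleted nodes 11; deleted edges (11,0,c); (11,8,c); (11,10,c); added nodes 15, 16, 17, 18, 19, 20, 21; added edges (18,0,c); (18,15,c); (18,17,c); (19,8,c); (19,15,c); (19,16,c); (20,10,c); (20,16,c); (20,17,c); (21,15,c); (21,16,c); (21,17,c); result: nodes: 0:vx, 1:vx, 2:vx, 4:vx, 7:tri, 8:vx, 9:vx, 10:vx, 12:tri, 13:tri, 14:tri, 15:vx, 16:vx, 17:vx, 18:tri, 19:tri, 20:tri, 21:tri edges: (7,0,c); (7,1,c); (7,2,c); (7,4,ck); (12,2,c); (12,8,c); (12,9,c); (13,4,c); (13,9,c); (13,10,c); (14,8,c); (14,9,c); (14,10,c); (18,0,c); (18,15,c); (18,17,c); (19,8,c); (19,15,c); (19,16,c); (20,10,c); (20,16,c); (20,17,c); (21,15,c); (21,16,c); (21,17,c)
final:
nodes: 0:vx, 1:vx, 2:vx, 4:vx, 7:tri, 8:vx, 9:vx, 10:vx, 12:tri, 13:tri, 14:tri, 15:vx, 16:vx, 17:vx, 18:tri, 19:tri, 20:tri, 21:tri
edges: (7,0,c); (7,1,c); (7,2,c); (7,4,ck); (12,2,c); (12,8,c); (12,9,c); (13,4,c); (13,9,c); (13,10,c); (14,8,c); (14,9,c); (14,10,c); (18,0,c); (18,15,c); (18,17,c); (19,8,c); (19,15,c); (19,16,c); (20,10,c); (20,16,c); (20,17,c); (21,15,c); (21,16,c); (21,17,c)


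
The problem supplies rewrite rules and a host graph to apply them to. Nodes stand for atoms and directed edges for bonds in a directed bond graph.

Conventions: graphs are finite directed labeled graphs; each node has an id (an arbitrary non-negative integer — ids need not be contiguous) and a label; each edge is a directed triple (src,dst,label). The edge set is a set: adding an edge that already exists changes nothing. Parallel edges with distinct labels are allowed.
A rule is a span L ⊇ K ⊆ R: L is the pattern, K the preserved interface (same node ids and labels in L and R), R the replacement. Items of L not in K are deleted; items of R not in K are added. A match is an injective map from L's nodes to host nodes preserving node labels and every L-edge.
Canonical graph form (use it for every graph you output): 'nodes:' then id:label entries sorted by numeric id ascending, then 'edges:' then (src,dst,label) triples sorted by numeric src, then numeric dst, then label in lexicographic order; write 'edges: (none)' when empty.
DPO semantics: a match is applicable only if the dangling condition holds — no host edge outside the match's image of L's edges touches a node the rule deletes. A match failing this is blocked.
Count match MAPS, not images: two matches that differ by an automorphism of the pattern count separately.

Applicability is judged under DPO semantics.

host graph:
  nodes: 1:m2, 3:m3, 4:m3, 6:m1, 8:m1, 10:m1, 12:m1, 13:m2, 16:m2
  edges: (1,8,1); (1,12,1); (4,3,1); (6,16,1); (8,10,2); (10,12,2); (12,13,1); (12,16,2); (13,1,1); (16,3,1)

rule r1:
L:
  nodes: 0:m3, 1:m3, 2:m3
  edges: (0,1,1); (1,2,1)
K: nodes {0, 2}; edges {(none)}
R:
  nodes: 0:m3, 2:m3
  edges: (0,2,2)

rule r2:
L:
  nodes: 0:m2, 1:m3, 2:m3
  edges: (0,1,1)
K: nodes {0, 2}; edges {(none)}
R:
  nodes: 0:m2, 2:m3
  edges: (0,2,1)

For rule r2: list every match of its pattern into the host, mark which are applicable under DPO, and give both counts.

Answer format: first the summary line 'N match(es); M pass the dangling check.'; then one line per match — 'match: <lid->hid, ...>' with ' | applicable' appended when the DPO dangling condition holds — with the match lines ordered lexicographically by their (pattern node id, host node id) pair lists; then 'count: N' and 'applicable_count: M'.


1 match(es); 0 pass the dangling check.
match: 0->16, 1->3, 2->4
count: 1
applicable_count: 0


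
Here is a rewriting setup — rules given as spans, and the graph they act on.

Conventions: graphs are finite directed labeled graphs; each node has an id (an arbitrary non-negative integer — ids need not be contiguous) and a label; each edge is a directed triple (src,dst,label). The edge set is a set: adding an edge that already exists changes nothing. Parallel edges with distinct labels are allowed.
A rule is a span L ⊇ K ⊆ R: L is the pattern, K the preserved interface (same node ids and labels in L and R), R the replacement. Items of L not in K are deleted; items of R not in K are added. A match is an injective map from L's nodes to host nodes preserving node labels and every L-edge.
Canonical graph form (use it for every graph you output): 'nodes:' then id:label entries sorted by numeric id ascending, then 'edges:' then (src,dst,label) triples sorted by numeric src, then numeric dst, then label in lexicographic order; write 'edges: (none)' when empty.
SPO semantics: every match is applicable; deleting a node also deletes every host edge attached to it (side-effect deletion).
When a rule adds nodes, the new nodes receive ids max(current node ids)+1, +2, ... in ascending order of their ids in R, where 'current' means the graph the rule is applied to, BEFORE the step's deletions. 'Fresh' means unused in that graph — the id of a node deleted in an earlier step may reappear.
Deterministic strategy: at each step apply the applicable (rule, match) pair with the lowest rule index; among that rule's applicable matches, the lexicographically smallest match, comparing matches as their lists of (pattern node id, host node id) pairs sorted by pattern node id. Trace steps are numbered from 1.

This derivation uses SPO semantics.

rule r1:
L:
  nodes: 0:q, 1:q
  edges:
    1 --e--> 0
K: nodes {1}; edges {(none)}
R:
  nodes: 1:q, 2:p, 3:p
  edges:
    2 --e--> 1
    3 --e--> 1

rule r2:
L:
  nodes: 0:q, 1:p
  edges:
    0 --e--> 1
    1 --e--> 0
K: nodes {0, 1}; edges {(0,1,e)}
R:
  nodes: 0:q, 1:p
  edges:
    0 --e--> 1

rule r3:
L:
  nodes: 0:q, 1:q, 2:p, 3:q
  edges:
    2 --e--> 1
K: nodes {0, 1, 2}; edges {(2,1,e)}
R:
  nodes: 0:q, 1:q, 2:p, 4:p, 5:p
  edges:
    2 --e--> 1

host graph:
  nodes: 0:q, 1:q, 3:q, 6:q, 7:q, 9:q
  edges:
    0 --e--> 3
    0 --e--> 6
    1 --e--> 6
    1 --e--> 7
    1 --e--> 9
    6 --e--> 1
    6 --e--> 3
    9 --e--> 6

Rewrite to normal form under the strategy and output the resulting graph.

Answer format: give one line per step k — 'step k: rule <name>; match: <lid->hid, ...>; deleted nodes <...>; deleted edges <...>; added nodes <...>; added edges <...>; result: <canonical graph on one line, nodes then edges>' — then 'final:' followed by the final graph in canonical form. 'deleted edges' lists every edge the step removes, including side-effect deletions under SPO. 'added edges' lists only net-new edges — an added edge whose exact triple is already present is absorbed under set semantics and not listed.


step 1: rule r1; match: 0->1, 1->6; deleted nodes 1; deleted edges (1,6,e); (1,7,e); (1,9,e); (6,1,e); added nodes 10, 11; added edges (10,6,e); (11,6,e); result: nodes: 0:q, 3:q, 6:q, 7:q, 9:q, 10:p, 11:p edges: (0,3,e); (0,6,e); (6,3,e); (9,6,e); (10,6,e); (11,6,e)
step 2: rule r1; match: 0->3, 1->0; deleted nodes 3; deleted edges (0,3,e); (6,3,e); added nodes 12, 13; added edges (12,0,e); (13,0,e); result: nodes: 0:q, 6:q, 7:q, 9:q, 10:p, 11:p, 12:p, 13:p edges: (0,6,e); (9,6,e); (10,6,e); (11,6,e); (12,0,e); (13,0,e)
step 3: rule r1; match: 0->6, 1->0; deleted nodes 6; deleted edges (0,6,e); (9,6,e); (10,6,e); (11,6,e); added nodes 14, 15; added edges (14,0,e); (15,0,e); result: nodes: 0:q, 7:q, 9:q, 10:p, 11:p, 12:p, 13:p, 14:p, 15:p edges: (12,0,e); (13,0,e); (14,0,e); (15,0,e)
step 4: rule r3; match: 0->7, 1->0, 2->12, 3->9; deleted nodes 9; deleted edges (none); added nodes 16, 17; added edges (none); result: nodes: 0:q, 7:q, 10:p, 11:p, 12:p, 13:p, 14:p, 15:p, 16:p, 17:p edges: (12,0,e); (13,0,e); (14,0,e); (15,0,e)
final:
nodes: 0:q, 7:q, 10:p, 11:p, 12:p, 13:p, 14:p, 15:p, 16:p, 17:p
edges: (12,0,e); (13,0,e); (14,0,e); (15,0,e)


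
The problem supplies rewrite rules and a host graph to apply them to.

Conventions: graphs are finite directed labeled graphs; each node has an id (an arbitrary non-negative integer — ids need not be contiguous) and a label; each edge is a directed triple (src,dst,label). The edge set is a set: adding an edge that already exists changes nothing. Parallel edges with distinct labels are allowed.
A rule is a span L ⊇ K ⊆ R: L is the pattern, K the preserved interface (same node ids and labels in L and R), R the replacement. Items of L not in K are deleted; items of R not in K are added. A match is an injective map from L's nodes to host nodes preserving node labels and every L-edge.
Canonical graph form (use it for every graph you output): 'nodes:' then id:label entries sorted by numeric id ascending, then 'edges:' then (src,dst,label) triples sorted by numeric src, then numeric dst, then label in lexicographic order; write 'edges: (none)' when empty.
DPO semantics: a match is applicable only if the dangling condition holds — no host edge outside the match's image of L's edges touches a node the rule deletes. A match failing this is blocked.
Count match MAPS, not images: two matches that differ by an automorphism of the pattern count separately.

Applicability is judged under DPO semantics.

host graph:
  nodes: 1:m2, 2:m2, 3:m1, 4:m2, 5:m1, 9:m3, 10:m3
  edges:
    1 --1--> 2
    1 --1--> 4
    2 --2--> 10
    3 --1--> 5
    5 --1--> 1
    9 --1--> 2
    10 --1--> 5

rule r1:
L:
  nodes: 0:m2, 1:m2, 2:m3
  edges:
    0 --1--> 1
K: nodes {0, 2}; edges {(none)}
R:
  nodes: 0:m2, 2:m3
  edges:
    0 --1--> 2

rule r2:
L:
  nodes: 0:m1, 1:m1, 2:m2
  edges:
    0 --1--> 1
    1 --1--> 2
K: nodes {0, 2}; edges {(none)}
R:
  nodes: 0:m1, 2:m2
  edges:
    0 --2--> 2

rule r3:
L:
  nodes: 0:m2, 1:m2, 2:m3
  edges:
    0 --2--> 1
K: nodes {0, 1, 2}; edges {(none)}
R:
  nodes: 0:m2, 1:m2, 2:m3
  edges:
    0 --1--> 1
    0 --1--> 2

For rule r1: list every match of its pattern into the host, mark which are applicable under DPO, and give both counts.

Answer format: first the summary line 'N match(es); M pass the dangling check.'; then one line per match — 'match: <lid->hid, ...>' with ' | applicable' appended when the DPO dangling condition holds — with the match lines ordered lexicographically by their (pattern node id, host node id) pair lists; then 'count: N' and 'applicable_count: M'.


4 match(es); 2 pass the dangling check.
match: 0->1, 1->2, 2->9
match: 0->1, 1->2, 2->10
match: 0->1, 1->4, 2->9 | applicable
match: 0->1, 1->4, 2->10 | applicable
count: 4
applicable_count: 2


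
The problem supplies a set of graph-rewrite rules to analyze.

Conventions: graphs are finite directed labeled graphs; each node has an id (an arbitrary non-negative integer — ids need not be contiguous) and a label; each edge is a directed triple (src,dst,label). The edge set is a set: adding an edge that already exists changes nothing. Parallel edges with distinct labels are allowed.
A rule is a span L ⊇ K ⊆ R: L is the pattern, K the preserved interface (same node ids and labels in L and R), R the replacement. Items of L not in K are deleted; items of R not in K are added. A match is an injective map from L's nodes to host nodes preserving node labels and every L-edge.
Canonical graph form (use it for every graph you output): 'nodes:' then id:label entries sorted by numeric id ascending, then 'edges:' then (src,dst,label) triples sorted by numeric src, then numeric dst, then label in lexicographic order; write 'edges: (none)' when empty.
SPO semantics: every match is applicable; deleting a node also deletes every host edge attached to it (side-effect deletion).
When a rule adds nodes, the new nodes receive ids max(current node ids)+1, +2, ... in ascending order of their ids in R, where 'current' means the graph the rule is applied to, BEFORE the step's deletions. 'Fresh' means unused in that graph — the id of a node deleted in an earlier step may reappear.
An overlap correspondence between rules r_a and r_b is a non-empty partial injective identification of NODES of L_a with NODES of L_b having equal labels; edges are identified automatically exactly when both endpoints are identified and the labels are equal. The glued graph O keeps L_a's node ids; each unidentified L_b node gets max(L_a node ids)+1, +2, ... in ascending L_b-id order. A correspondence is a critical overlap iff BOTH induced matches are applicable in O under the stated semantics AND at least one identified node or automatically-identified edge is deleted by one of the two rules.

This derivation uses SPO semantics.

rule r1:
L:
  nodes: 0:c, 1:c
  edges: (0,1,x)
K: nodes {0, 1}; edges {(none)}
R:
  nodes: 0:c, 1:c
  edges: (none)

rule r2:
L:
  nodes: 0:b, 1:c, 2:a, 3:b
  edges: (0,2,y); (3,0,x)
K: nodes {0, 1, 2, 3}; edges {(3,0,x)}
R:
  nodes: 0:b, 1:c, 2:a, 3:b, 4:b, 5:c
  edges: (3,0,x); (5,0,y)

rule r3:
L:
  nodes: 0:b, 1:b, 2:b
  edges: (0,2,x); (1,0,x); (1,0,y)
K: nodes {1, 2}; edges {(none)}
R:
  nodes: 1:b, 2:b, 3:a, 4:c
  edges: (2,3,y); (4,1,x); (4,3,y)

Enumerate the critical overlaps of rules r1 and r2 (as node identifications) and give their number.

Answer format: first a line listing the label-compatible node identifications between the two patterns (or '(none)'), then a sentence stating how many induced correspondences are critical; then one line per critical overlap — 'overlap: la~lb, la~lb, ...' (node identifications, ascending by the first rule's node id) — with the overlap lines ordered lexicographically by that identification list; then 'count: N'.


label-compatible node identifications between L(r1) and L(r2): 0~1, 1~1
0 of the induced correspondences are critical overlaps of r1 and r2.
count: 0


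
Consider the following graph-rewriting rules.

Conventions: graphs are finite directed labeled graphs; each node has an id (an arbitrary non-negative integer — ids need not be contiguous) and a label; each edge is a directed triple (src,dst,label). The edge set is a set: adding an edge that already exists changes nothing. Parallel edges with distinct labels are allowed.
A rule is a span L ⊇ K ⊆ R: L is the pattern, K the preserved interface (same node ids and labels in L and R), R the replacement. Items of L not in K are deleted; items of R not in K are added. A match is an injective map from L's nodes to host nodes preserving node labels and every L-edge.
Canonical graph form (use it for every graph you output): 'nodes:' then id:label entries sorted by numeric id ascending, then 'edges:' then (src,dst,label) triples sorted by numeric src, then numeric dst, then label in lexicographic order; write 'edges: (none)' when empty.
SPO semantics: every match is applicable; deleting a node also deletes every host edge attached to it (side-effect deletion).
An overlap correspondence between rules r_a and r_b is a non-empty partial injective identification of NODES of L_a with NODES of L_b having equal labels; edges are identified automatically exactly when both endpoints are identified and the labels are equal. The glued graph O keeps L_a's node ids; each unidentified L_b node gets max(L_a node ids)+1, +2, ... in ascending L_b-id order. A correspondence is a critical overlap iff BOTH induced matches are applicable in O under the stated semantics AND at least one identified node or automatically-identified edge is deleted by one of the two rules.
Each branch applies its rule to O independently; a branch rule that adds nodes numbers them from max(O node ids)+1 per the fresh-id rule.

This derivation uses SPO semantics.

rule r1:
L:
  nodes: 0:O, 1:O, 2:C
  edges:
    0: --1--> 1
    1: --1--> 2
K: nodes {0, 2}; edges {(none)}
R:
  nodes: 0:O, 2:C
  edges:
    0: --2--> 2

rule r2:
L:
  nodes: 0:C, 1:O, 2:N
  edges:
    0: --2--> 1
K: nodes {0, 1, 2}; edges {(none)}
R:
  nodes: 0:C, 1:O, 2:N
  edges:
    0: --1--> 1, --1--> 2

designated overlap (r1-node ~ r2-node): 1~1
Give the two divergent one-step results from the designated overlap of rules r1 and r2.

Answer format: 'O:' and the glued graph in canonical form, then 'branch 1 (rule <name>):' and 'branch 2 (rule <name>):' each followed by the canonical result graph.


O:
nodes: 0:O, 1:O, 2:C, 3:C, 4:N
edges: (0,1,1); (1,2,1); (3,1,2)
branch 1 (rule r1):
nodes: 0:O, 2:C, 3:C, 4:N
edges: (0,2,2)
branch 2 (rule r2):
nodes: 0:O, 1:O, 2:C, 3:C, 4:N
edges: (0,1,1); (1,2,1); (3,1,1); (3,4,1)


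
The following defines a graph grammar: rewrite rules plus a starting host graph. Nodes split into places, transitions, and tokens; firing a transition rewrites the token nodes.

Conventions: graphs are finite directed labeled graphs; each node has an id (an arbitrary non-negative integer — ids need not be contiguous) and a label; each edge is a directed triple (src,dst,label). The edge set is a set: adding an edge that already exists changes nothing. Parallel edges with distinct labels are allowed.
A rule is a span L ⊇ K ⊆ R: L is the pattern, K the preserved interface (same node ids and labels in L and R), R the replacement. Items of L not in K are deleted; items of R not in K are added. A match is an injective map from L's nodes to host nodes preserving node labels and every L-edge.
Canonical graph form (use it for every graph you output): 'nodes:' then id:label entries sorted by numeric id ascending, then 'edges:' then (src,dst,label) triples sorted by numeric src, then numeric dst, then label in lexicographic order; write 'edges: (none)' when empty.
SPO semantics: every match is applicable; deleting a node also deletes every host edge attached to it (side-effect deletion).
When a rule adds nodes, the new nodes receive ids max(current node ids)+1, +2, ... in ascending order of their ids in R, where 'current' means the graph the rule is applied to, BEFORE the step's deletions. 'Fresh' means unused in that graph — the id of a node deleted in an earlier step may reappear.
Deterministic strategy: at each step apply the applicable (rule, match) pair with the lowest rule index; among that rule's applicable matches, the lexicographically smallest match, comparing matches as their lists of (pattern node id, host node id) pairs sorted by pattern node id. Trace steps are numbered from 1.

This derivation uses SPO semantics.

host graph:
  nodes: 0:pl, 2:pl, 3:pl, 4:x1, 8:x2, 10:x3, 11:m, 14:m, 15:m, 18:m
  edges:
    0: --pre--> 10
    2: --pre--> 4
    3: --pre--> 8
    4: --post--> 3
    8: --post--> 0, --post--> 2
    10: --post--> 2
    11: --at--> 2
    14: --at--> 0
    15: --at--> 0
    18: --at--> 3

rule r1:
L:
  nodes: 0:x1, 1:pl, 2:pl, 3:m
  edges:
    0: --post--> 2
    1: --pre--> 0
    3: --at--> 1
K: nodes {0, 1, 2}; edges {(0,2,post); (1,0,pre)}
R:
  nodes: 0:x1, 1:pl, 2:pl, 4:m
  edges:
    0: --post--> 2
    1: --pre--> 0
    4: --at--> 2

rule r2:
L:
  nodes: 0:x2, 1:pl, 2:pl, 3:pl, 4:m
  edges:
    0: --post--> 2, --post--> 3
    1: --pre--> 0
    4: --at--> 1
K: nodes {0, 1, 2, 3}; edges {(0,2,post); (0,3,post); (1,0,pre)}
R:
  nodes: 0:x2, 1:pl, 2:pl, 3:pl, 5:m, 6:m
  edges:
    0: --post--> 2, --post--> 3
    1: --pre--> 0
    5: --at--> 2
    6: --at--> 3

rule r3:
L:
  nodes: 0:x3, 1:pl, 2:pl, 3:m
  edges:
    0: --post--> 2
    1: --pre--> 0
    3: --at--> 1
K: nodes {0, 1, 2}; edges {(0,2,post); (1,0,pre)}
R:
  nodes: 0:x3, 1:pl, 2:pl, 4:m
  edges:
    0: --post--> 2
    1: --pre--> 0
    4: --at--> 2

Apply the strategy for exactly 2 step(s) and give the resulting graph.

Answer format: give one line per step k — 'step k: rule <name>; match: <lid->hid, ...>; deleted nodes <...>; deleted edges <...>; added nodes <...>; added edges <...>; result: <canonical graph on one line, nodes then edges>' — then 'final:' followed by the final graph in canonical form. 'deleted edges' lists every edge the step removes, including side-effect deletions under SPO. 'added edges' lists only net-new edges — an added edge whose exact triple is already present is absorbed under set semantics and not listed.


step 1: rule r1; match: 0->4, 1->2, 2->3, 3->11; deleted nodes 11; deleted edges (11,2,at); added nodes 19; added edges (19,3,at); result: nodes: 0:pl, 2:pl, 3:pl, 4:x1, 8:x2, 10:x3, 14:m, 15:m, 18:m, 19:m edges: (0,10,pre); (2,4,pre); (3,8,pre); (4,3,post); (8,0,post); (8,2,post); (10,2,post); (14,0,at); (15,0,at); (18,3,at); (19,3,at)
step 2: rule r2; match: 0->8, 1->3, 2->0, 3->2, 4->18; deleted nodes 18; deleted edges (18,3,at); added nodes 20, 21; added edges (20,0,at); (21,2,at); result: nodes: 0:pl, 2:pl, 3:pl, 4:x1, 8:x2, 10:x3, 14:m, 15:m, 19:m, 20:m, 21:m edges: (0,10,pre); (2,4,pre); (3,8,pre); (4,3,post); (8,0,post); (8,2,post); (10,2,post); (14,0,at); (15,0,at); (19,3,at); (20,0,at); (21,2,at)
final:
nodes: 0:pl, 2:pl, 3:pl, 4:x1, 8:x2, 10:x3, 14:m, 15:m, 19:m, 20:m, 21:m
edges: (0,10,pre); (2,4,pre); (3,8,pre); (4,3,post); (8,0,post); (8,2,post); (10,2,post); (14,0,at); (15,0,at); (19,3,at); (20,0,at); (21,2,at)


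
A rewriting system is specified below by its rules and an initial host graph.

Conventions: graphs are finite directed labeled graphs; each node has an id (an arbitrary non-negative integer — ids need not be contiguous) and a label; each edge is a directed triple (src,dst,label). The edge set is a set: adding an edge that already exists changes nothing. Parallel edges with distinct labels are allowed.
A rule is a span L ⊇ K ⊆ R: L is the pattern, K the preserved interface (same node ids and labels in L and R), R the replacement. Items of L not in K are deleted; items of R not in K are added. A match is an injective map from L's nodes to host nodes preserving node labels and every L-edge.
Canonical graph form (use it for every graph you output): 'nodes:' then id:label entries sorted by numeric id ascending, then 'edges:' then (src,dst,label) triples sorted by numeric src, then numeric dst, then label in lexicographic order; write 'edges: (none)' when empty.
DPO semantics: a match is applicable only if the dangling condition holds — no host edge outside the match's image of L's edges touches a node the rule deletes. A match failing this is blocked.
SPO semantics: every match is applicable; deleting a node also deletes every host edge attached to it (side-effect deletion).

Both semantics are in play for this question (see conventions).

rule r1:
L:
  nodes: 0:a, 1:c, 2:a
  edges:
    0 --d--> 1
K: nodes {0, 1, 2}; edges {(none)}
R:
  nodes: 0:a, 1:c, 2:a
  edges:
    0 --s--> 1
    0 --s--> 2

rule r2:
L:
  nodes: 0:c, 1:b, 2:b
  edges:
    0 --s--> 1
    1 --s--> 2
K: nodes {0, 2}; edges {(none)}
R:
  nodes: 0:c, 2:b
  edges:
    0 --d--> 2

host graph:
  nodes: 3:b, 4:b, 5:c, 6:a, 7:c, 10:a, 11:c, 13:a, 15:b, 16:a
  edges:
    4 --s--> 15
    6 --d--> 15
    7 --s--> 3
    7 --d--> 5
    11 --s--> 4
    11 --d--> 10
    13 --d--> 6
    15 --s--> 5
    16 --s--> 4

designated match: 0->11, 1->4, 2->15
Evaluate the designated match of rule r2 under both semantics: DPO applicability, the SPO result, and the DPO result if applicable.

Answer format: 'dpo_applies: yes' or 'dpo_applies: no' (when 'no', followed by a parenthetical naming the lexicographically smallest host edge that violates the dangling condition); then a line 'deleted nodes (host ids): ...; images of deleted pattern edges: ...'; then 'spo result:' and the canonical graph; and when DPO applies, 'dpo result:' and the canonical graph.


dpo_applies: no
(the rule deletes node 4, which keeps host edge (16,4,s) outside the match image — the dangling condition fails, DPO blocks; SPO proceeds and side-deletes such edges)
deleted nodes (host ids): 4; images of deleted pattern edges: (4,15,s); (11,4,s)
spo result:
nodes: 3:b, 5:c, 6:a, 7:c, 10:a, 11:c, 13:a, 15:b, 16:a
edges: (6,15,d); (7,3,s); (7,5,d); (11,10,d); (11,15,d); (13,6,d); (15,5,s)


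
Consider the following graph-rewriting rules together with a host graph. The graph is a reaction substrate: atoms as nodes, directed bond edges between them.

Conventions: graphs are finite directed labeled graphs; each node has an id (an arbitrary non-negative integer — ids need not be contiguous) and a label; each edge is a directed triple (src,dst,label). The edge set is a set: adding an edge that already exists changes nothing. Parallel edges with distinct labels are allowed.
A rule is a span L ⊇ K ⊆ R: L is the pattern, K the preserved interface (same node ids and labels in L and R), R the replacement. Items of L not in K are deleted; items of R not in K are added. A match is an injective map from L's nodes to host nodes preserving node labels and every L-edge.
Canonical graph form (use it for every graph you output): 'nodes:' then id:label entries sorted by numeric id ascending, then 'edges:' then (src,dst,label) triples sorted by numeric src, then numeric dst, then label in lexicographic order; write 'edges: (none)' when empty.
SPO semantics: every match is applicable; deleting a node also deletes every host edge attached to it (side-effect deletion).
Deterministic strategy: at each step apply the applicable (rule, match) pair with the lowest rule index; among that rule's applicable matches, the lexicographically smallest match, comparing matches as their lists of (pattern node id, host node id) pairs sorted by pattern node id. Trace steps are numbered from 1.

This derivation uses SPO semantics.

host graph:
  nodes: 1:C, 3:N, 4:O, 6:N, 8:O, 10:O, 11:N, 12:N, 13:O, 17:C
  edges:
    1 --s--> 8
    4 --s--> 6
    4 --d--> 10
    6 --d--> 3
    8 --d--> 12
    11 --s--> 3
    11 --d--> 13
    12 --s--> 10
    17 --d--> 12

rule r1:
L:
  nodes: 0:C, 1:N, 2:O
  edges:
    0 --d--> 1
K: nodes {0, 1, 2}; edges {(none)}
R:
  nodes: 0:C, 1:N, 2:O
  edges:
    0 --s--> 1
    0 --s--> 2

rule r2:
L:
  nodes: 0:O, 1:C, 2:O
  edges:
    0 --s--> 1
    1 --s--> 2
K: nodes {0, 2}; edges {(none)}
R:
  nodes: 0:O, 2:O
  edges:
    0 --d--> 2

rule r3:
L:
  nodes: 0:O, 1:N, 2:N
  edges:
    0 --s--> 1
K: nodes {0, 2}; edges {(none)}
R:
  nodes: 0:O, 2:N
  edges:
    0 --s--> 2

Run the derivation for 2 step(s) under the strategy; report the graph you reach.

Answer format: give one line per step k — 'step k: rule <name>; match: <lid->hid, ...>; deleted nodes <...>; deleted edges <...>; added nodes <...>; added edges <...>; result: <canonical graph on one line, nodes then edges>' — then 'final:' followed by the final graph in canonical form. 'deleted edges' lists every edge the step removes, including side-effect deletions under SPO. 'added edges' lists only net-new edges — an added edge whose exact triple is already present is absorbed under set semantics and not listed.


step 1: rule r1; match: 0->17, 1->12, 2->4; deleted nodes (none); deleted edges (17,12,d); added nodes (none); added edges (17,4,s); (17,12,s); result: nodes: 1:C, 3:N, 4:O, 6:N, 8:O, 10:O, 11:N, 12:N, 13:O, 17:C edges: (1,8,s); (4,6,s); (4,10,d); (6,3,d); (8,12,d); (11,3,s); (11,13,d); (12,10,s); (17,4,s); (17,12,s)
step 2: rule r3; match: 0->4, 1->6, 2->3; deleted nodes 6; deleted edges (4,6,s); (6,3,d); added nodes (none); added edges (4,3,s); result: nodes: 1:C, 3:N, 4:O, 8:O, 10:O, 11:N, 12:N, 13:O, 17:C edges: (1,8,s); (4,3,s); (4,10,d); (8,12,d); (11,3,s); (11,13,d); (12,10,s); (17,4,s); (17,12,s)
final:
nodes: 1:C, 3:N, 4:O, 8:O, 10:O, 11:N, 12:N, 13:O, 17:C
edges: (1,8,s); (4,3,s); (4,10,d); (8,12,d); (11,3,s); (11,13,d); (12,10,s); (17,4,s); (17,12,s)


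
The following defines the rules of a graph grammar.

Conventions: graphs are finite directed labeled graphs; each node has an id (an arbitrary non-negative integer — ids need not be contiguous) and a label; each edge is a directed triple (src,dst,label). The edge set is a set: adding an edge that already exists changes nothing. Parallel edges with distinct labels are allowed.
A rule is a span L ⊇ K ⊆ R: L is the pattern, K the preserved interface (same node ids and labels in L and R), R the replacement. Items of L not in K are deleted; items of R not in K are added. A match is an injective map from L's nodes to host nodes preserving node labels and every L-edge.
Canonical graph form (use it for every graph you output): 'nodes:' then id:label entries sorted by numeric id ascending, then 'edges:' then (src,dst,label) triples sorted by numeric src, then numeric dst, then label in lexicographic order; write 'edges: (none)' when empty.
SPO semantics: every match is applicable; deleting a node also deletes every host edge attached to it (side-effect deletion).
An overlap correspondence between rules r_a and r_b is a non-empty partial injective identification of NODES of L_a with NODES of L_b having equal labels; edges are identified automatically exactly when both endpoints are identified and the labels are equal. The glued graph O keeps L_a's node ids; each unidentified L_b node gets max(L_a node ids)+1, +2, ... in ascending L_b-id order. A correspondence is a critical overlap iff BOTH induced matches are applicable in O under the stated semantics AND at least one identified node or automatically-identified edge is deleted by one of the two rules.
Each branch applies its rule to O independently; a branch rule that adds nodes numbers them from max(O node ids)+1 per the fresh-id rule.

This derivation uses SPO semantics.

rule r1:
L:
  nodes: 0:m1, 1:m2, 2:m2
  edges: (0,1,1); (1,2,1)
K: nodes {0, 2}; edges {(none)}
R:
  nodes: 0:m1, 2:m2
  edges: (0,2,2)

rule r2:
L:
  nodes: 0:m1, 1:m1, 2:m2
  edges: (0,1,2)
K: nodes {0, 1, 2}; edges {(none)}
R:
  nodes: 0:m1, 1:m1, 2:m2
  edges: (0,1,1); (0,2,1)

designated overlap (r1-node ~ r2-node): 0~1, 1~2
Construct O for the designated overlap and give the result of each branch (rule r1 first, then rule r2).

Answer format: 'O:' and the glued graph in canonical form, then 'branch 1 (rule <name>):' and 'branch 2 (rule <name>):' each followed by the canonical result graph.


O:
nodes: 0:m1, 1:m2, 2:m2, 3:m1
edges: (0,1,1); (1,2,1); (3,0,2)
branch 1 (rule r1):
nodes: 0:m1, 2:m2, 3:m1
edges: (0,2,2); (3,0,2)
branch 2 (rule r2):
nodes: 0:m1, 1:m2, 2:m2, 3:m1
edges: (0,1,1); (1,2,1); (3,0,1); (3,1,1)


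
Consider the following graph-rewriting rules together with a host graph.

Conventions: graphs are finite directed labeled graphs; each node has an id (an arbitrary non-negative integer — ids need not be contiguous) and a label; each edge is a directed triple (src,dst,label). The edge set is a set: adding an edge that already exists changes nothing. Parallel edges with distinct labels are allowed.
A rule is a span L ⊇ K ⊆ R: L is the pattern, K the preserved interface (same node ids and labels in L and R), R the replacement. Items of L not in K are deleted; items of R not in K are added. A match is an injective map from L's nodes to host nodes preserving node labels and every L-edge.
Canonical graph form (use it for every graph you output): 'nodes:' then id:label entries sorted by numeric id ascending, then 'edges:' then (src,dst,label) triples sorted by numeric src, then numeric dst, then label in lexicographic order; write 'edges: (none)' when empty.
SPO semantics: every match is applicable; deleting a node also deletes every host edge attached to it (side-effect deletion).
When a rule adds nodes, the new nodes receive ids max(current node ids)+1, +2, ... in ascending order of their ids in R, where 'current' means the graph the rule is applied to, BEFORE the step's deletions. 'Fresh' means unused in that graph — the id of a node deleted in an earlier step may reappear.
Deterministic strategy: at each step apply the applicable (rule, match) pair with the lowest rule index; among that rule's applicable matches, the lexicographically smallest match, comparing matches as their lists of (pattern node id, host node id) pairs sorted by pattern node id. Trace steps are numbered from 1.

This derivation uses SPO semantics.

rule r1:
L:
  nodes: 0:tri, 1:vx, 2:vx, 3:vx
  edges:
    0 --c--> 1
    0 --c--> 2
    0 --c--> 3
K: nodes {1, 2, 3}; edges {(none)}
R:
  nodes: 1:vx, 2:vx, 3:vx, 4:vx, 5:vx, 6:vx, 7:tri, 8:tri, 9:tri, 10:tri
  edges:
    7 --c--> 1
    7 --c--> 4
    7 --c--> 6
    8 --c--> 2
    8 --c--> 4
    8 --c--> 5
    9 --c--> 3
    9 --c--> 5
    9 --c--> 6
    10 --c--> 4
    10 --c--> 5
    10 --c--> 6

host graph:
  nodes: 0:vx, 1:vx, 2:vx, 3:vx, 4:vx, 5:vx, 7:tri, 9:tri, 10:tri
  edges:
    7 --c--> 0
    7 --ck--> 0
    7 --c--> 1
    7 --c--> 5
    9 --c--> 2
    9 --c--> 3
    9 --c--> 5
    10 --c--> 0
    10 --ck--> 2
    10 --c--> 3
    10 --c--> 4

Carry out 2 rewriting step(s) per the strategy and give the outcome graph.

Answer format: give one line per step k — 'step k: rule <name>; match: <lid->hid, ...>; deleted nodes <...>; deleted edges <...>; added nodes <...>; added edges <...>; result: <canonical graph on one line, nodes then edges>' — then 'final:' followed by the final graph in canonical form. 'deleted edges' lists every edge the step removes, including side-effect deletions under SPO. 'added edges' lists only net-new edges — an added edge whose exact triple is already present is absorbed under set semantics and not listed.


step 1: rule r1; match: 0->7, 1->0, 2->1, 3->5; deleted nodes 7; deleted edges (7,0,c); (7,0,ck); (7,1,c); (7,5,c); added nodes 11, 12, 13, 14, 15, 16, 17; added edges (14,0,c); (14,11,c); (14,13,c); (15,1,c); (15,11,c); (15,12,c); (16,5,c); (16,12,c); (16,13,c); (17,11,c); (17,12,c); (17,13,c); result: nodes: 0:vx, 1:vx, 2:vx, 3:vx, 4:vx, 5:vx, 9:tri, 10:tri, 11:vx, 12:vx, 13:vx, 14:tri, 15:tri, 16:tri, 17:tri edges: (9,2,c); (9,3,c); (9,5,c); (10,0,c); (10,2,ck); (10,3,c); (10,4,c); (14,0,c); (14,11,c); (14,13,c); (15,1,c); (15,11,c); (15,12,c); (16,5,c); (16,12,c); (16,13,c); (17,11,c); (17,12,c); (17,13,c)
step 2: rule r1; match: 0->9, 1->2, 2->3, 3->5; deleted nodes 9; deleted edges (9,2,c); (9,3,c); (9,5,c); added nodes 18, 19, 20, 21, 22, 23, 24; added edges (21,2,c); (21,18,c); (21,20,c); (22,3,c); (22,18,c); (22,19,c); (23,5,c); (23,19,c); (23,20,c); (24,18,c); (24,19,c); (24,20,c); result: nodes: 0:vx, 1:vx, 2:vx, 3:vx, 4:vx, 5:vx, 10:tri, 11:vx, 12:vx, 13:vx, 14:tri, 15:tri, 16:tri, 17:tri, 18:vx, 19:vx, 20:vx, 21:tri, 22:tri, 23:tri, 24:tri edges: (10,0,c); (10,2,ck); (10,3,c); (10,4,c); (14,0,c); (14,11,c); (14,13,c); (15,1,c); (15,11,c); (15,12,c); (16,5,c); (16,12,c); (16,13,c); (17,11,c); (17,12,c); (17,13,c); (21,2,c); (21,18,c); (21,20,c); (22,3,c); (22,18,c); (22,19,c); (23,5,c); (23,19,c); (23,20,c); (24,18,c); (24,19,c); (24,20,c)
final:
nodes: 0:vx, 1:vx, 2:vx, 3:vx, 4:vx, 5:vx, 10:tri, 11:vx, 12:vx, 13:vx, 14:tri, 15:tri, 16:tri, 17:tri, 18:vx, 19:vx, 20:vx, 21:tri, 22:tri, 23:tri, 24:tri
edges: (10,0,c); (10,2,ck); (10,3,c); (10,4,c); (14,0,c); (14,11,c); (14,13,c); (15,1,c); (15,11,c); (15,12,c); (16,5,c); (16,12,c); (16,13,c); (17,11,c); (17,12,c); (17,13,c); (21,2,c); (21,18,c); (21,20,c); (22,3,c); (22,18,c); (22,19,c); (23,5,c); (23,19,c); (23,20,c); (24,18,c); (24,19,c); (24,20,c)
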